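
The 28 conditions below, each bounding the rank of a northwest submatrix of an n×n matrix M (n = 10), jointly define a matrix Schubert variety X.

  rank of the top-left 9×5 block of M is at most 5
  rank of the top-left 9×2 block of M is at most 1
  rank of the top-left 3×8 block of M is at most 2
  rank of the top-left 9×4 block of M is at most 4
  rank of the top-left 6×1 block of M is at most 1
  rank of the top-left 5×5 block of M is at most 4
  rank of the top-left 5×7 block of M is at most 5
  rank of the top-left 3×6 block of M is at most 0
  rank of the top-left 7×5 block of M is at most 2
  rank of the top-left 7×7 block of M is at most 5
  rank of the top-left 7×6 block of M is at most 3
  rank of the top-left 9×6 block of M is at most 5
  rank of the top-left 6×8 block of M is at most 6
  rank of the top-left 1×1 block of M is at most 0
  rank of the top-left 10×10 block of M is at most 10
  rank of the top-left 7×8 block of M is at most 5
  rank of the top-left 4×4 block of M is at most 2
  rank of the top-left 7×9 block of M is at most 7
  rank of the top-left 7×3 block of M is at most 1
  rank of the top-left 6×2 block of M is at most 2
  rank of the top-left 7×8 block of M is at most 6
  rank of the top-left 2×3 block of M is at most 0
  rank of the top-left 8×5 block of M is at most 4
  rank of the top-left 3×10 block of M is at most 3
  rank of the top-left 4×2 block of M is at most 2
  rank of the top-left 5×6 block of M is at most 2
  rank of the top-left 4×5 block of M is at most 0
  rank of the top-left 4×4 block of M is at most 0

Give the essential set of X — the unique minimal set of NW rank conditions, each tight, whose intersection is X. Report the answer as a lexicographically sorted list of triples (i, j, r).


The tightest implied rank at each (i,j), from the 28 conditions:

  0  0  0  0  0  0  1  1  1  1
  0  0  0  0  0  0  1  2  2  2
  0  0  0  0  0  0  1  2  3  3
  0  0  0  0  0  1  2  3  4  4
  1  1  1  1  1  2  3  4  5  5
  1  1  1  2  2  3  4  5  6  6
  1  1  1  2  2  3  4  5  6  7
  1  1  2  3  3  4  5  6  7  8
  1  1  2  3  4  5  6  7  8  9
  1  2  3  4  5  6  7  8  9  10

hence w(1..10) = (7, 8, 9, 6, 1, 4, 10, 3, 5, 2).

D(w) has 30 cells with 5 SE-corners; essential set:

[(3, 6, 0), (4, 5, 0), (7, 3, 1), (7, 5, 2), (9, 2, 1)]


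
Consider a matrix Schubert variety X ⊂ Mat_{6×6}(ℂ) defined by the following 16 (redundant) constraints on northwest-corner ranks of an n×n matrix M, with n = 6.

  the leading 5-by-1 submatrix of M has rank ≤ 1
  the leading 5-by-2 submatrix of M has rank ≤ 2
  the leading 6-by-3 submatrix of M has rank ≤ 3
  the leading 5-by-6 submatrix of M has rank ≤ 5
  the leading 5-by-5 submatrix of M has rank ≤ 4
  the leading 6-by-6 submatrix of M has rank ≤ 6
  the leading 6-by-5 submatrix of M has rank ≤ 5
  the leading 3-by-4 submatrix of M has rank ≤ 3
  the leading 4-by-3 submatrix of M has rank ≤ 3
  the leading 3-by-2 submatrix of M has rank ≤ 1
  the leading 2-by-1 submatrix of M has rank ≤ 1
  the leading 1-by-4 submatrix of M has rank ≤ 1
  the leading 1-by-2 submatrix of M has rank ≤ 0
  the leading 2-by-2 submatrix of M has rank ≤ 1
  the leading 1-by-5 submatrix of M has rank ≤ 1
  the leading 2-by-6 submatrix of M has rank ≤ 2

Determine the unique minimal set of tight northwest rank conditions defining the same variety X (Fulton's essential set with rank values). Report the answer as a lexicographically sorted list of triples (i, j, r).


The tightest implied rank at each (i,j), from the 16 conditions:

  R[1]: 0  0  1  1  1  1
  R[2]: 1  1  2  2  2  2
  R[3]: 1  1  2  3  3  3
  R[4]: 1  2  3  4  4  4
  R[5]: 1  2  3  4  4  5
  R[6]: 1  2  3  4  5  6

second differences of R give the permutation w = (3, 1, 4, 2, 6, 5).

D(w) has 4 cells with 3 SE-corners; essential set:

[(1, 2, 0), (3, 2, 1), (5, 5, 4)]


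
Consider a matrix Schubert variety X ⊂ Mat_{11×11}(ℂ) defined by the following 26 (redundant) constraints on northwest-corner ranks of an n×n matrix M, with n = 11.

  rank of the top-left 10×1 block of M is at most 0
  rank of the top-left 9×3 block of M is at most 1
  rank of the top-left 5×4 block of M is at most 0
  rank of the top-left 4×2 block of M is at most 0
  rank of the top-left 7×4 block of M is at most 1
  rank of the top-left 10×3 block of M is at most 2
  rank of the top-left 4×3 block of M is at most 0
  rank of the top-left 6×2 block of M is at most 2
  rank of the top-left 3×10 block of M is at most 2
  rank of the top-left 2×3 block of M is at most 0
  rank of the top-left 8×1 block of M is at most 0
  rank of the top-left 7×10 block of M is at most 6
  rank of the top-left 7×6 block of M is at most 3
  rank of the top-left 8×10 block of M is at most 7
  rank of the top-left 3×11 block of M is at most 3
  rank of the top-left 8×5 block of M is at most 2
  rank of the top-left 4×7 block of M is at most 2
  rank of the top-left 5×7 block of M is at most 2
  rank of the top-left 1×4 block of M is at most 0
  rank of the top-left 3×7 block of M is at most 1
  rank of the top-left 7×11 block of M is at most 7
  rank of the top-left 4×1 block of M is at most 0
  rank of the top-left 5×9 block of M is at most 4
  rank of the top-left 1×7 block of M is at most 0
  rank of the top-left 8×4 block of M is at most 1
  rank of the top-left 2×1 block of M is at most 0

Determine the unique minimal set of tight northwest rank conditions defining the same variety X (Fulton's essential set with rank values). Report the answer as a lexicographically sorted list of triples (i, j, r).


The tightest implied rank at each (i,j), from the 26 conditions:

  R[1]: 0  0  0  0  0  0  0  1  1  1  1
  R[2]: 0  0  0  0  1  1  1  2  2  2  2
  R[3]: 0  0  0  0  1  1  1  2  2  2  3
  R[4]: 0  0  0  0  1  2  2  3  3  3  4
  R[5]: 0  0  0  0  1  2  2  3  4  4  5
  R[6]: 0  1  1  1  2  3  3  4  5  5  6
  R[7]: 0  1  1  1  2  3  4  5  6  6  7
  R[8]: 0  1  1  1  2  3  4  5  6  7  8
  R[9]: 0  1  1  2  3  4  5  6  7  8  9
  R[10]: 0  1  2  3  4  5  6  7  8  9  10
  R[11]: 1  2  3  4  5  6  7  8  9  10  11

the unique w with this rank table is (8, 5, 11, 6, 9, 2, 7, 10, 4, 3, 1).

Fulton essential set (8 of the 38 Rothe cells):

[(1, 7, 0), (3, 7, 1), (3, 10, 2), (5, 4, 0), (5, 7, 2), (8, 4, 1), (9, 3, 1), (10, 1, 0)]


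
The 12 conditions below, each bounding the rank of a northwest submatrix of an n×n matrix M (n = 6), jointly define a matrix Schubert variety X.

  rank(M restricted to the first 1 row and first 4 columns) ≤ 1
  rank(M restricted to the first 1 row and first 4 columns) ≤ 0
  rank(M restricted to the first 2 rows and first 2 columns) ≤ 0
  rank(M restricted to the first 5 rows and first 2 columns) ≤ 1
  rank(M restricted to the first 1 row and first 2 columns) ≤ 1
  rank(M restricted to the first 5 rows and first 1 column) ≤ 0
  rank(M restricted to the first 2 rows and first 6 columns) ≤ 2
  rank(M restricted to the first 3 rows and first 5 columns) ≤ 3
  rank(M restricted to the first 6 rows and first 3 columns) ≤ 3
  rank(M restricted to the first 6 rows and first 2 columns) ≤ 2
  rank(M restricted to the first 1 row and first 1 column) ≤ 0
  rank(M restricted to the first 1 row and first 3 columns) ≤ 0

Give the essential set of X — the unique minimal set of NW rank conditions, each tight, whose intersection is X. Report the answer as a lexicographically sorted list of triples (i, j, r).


The tightest implied rank at each (i,j), from the 12 conditions:

  R[1]: 0, 0, 0, 0, 1, 1
  R[2]: 0, 0, 1, 1, 2, 2
  R[3]: 0, 1, 2, 2, 3, 3
  R[4]: 0, 1, 2, 3, 4, 4
  R[5]: 0, 1, 2, 3, 4, 5
  R[6]: 1, 2, 3, 4, 5, 6

the unique w with this rank table is (5, 3, 2, 4, 6, 1).

3 SE-corners of the 9-cell Rothe diagram give Ess(w):

[(1, 4, 0), (2, 2, 0), (5, 1, 0)]


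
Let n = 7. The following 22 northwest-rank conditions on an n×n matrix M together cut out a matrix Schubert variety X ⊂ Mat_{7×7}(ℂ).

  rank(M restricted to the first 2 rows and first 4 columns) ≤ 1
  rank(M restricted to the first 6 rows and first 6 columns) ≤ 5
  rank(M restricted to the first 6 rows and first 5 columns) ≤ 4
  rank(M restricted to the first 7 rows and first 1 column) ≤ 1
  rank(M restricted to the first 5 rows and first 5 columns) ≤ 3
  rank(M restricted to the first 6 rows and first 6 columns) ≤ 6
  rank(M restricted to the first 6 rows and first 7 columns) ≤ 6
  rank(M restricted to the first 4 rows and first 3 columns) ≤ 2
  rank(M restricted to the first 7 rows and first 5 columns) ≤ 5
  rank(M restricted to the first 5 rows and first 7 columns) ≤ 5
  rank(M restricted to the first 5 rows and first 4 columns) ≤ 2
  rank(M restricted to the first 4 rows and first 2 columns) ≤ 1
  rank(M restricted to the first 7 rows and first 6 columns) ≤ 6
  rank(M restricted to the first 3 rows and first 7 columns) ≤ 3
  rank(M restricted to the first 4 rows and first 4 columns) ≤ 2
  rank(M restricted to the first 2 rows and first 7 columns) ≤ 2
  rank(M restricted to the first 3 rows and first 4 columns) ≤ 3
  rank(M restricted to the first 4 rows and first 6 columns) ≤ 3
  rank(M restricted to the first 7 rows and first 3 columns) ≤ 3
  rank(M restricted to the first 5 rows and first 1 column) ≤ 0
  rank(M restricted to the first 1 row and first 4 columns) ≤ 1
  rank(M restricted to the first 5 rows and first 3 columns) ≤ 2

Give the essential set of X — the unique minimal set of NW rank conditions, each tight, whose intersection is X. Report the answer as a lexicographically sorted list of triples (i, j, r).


Recovering R(i,j) via the rank-extension bound from the 22 conditions:

  i=1: 0  1  1  1  1  1  1
  i=2: 0  1  1  1  2  2  2
  i=3: 0  1  2  2  3  3  3
  i=4: 0  1  2  2  3  3  4
  i=5: 0  1  2  2  3  4  5
  i=6: 1  2  3  3  4  5  6
  i=7: 1  2  3  4  5  6  7

so w = (2, 5, 3, 7, 6, 1, 4).

ℓ(w)=10; the 4 essential cells (i,j,r):

[(2, 4, 1), (4, 6, 3), (5, 1, 0), (5, 4, 2)]


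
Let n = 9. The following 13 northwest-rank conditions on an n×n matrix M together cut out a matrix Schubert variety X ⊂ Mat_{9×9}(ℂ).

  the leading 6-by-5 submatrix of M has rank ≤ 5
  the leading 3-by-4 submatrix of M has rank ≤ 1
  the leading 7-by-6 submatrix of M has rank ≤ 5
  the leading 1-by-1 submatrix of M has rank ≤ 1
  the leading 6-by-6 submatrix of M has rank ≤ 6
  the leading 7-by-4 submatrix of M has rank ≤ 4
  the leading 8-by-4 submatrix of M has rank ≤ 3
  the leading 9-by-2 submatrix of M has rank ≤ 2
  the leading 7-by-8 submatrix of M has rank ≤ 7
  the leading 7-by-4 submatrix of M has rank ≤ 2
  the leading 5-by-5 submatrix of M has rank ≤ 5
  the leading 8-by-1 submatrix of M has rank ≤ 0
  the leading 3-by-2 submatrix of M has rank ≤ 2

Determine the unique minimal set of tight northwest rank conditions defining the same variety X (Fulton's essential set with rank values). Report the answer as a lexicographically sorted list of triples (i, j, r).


Computing R[i][j] = min implied NW-rank bound (n=9, 13 conditions):

  R[1]: 0  1  1  1  1  1  1  1  1
  R[2]: 0  1  1  1  2  2  2  2  2
  R[3]: 0  1  1  1  2  3  3  3  3
  R[4]: 0  1  2  2  3  4  4  4  4
  R[5]: 0  1  2  2  3  4  5  5  5
  R[6]: 0  1  2  2  3  4  5  6  6
  R[7]: 0  1  2  2  3  4  5  6  7
  R[8]: 0  1  2  3  4  5  6  7  8
  R[9]: 1  2  3  4  5  6  7  8  9

reading off 1-entries of Δ²R: w = (2, 5, 6, 3, 7, 8, 9, 4, 1).

3 SE-corners of the 15-cell Rothe diagram give Ess(w):

[(3, 4, 1), (7, 4, 2), (8, 1, 0)]


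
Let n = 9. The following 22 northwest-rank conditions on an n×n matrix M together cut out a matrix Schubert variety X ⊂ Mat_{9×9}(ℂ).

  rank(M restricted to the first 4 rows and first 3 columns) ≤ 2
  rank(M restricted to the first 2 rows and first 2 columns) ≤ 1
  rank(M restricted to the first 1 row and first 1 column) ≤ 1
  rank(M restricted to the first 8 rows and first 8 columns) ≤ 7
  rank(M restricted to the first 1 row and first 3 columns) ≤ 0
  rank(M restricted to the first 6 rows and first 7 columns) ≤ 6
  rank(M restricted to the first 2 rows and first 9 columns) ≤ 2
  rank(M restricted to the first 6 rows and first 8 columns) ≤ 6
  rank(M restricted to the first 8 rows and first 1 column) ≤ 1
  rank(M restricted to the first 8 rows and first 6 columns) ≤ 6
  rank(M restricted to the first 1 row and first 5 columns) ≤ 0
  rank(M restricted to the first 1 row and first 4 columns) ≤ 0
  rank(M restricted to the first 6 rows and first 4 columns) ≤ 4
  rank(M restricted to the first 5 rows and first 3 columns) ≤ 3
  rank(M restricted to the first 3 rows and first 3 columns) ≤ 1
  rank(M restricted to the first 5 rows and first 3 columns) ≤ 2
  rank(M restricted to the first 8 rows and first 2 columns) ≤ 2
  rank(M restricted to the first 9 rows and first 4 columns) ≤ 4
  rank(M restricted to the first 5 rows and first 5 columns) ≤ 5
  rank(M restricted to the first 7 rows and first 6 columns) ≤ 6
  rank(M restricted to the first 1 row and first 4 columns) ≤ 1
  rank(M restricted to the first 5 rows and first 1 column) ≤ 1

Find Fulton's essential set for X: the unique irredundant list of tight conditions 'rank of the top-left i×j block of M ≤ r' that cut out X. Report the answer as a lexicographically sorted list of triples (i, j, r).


Reconstructing r_w from the 22 given conditions:

  i=1: 0 0 0 0 0 1 1 1 1
  i=2: 1 1 1 1 1 2 2 2 2
  i=3: 1 1 1 2 2 3 3 3 3
  i=4: 1 2 2 3 3 4 4 4 4
  i=5: 1 2 2 3 4 5 5 5 5
  i=6: 1 2 3 4 5 6 6 6 6
  i=7: 1 2 3 4 5 6 7 7 7
  i=8: 1 2 3 4 5 6 7 7 8
  i=9: 1 2 3 4 5 6 7 8 9

giving w = (6, 1, 4, 2, 5, 3, 7, 9, 8) via Δ²R.

ℓ(w)=9; the 4 essential cells (i,j,r):

[(1, 5, 0), (3, 3, 1), (5, 3, 2), (8, 8, 7)]


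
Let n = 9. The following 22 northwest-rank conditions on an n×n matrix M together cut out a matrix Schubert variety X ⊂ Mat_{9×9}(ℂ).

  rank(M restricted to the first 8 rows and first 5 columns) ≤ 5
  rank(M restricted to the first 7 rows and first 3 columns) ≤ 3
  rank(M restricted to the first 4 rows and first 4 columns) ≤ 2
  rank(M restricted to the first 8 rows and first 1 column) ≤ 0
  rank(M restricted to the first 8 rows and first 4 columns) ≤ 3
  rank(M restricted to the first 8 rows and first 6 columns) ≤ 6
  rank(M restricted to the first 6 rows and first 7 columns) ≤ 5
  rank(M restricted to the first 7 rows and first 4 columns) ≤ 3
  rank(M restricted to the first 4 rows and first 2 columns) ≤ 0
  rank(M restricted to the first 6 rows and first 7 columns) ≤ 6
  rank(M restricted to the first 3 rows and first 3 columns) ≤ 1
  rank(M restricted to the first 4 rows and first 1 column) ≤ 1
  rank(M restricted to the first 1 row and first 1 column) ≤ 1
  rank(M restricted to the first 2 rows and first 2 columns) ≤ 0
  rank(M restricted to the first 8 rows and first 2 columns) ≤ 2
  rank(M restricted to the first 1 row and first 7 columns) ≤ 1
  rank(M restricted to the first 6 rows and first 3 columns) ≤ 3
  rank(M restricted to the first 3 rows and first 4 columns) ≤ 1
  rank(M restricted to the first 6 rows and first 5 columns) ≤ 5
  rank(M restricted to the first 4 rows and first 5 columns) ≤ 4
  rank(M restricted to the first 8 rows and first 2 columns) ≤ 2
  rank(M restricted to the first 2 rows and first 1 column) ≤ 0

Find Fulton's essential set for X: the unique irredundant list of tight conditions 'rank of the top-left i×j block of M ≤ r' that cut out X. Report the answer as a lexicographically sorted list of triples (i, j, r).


Computing R[i][j] = min implied NW-rank bound (n=9, 22 conditions):

  row 1: 0 0 1 1 1 1 1 1 1
  row 2: 0 0 1 1 2 2 2 2 2
  row 3: 0 0 1 1 2 3 3 3 3
  row 4: 0 0 1 2 3 4 4 4 4
  row 5: 0 1 2 3 4 5 5 5 5
  row 6: 0 1 2 3 4 5 5 6 6
  row 7: 0 1 2 3 4 5 6 7 7
  row 8: 0 1 2 3 4 5 6 7 8
  row 9: 1 2 3 4 5 6 7 8 9

giving w = (3, 5, 6, 4, 2, 8, 7, 9, 1) via Δ²R.

|D(w)|=15, |Ess(w)|=4:

[(3, 4, 1), (4, 2, 0), (6, 7, 5), (8, 1, 0)]


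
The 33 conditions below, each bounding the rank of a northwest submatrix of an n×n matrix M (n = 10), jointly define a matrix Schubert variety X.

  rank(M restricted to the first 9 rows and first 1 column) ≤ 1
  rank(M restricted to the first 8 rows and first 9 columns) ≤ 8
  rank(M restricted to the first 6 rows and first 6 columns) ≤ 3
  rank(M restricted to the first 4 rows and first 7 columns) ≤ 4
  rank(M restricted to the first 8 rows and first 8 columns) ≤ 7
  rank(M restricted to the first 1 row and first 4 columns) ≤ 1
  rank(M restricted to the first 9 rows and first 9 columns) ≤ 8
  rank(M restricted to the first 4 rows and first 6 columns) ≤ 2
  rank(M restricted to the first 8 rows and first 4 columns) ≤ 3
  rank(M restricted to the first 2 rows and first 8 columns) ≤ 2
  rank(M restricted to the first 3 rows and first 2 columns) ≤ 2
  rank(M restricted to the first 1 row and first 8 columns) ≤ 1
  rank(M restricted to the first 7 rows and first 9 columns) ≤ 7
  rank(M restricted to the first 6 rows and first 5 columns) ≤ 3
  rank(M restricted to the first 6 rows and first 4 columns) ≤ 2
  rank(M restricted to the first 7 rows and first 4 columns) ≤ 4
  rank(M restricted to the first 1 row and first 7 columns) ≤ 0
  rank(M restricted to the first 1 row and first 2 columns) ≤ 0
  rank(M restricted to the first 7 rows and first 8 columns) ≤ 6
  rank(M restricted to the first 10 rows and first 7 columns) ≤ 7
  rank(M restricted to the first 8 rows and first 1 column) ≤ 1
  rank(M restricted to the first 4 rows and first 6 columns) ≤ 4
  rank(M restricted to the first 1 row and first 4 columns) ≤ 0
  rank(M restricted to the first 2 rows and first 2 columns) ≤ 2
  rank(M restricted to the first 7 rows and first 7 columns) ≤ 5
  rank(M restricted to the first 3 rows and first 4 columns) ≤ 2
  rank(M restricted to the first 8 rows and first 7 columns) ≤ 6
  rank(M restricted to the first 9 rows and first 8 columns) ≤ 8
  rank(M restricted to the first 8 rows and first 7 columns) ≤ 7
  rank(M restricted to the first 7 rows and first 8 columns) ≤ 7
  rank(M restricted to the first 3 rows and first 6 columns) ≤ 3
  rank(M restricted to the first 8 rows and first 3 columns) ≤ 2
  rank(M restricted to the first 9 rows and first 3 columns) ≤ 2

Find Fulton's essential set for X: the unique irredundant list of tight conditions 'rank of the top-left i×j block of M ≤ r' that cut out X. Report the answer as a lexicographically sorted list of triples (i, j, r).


The tightest implied rank at each (i,j), from the 33 conditions:

  0 | 0 | 0 | 0 | 0 | 0 | 0 | 1 | 1 | 1
  1 | 1 | 1 | 1 | 1 | 1 | 1 | 2 | 2 | 2
  1 | 2 | 2 | 2 | 2 | 2 | 2 | 3 | 3 | 3
  1 | 2 | 2 | 2 | 2 | 2 | 3 | 4 | 4 | 4
  1 | 2 | 2 | 2 | 3 | 3 | 4 | 5 | 5 | 5
  1 | 2 | 2 | 2 | 3 | 3 | 4 | 5 | 6 | 6
  1 | 2 | 2 | 3 | 4 | 4 | 5 | 6 | 7 | 7
  1 | 2 | 2 | 3 | 4 | 5 | 6 | 7 | 8 | 8
  1 | 2 | 2 | 3 | 4 | 5 | 6 | 7 | 8 | 9
  1 | 2 | 3 | 4 | 5 | 6 | 7 | 8 | 9 | 10

hence w(1..10) = (8, 1, 2, 7, 5, 9, 4, 6, 10, 3).

D(w) has 19 cells with 5 SE-corners; essential set:

[(1, 7, 0), (4, 6, 2), (6, 4, 2), (6, 6, 3), (9, 3, 2)]


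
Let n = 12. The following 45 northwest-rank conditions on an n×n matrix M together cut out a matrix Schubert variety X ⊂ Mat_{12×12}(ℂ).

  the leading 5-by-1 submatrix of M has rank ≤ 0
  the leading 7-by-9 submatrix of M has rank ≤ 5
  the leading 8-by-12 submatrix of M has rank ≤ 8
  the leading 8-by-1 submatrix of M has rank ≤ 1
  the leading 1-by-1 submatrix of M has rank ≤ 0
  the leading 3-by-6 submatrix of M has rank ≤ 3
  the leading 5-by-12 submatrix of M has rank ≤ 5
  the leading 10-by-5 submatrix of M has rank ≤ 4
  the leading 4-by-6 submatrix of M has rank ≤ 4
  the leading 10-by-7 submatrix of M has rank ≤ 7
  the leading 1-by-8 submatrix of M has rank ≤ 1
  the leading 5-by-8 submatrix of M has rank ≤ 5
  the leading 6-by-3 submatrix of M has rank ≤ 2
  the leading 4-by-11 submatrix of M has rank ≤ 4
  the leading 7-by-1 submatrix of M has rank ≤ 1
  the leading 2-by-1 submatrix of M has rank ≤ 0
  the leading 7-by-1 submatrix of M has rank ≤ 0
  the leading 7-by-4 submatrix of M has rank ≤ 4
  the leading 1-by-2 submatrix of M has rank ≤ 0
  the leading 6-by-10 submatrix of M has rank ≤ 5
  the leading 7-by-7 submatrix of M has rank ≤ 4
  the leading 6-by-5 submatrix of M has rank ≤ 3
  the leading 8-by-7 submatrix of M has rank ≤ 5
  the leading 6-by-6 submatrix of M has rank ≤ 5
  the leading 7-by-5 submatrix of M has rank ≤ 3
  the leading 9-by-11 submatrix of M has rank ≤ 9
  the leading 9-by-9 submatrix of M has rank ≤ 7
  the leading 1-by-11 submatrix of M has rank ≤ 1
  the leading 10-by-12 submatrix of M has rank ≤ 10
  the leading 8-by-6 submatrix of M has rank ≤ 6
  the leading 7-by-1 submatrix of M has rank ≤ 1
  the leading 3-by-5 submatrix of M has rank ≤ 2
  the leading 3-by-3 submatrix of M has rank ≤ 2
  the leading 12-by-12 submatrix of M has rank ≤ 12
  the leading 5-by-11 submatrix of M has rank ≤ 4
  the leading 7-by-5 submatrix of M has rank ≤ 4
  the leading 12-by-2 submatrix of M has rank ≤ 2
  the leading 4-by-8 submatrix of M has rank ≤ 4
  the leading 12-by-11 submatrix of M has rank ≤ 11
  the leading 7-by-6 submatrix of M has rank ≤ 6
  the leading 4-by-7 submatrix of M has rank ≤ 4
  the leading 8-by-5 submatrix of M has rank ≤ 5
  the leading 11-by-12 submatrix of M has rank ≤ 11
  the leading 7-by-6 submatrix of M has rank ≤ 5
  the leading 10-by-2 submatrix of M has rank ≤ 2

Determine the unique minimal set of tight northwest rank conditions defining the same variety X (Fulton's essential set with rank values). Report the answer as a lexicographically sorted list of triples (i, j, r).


Rank table r_w(12×12) implied by the 45 constraints:

  row 1: 0, 0, 1, 1, 1, 1, 1, 1, 1, 1, 1, 1
  row 2: 0, 1, 2, 2, 2, 2, 2, 2, 2, 2, 2, 2
  row 3: 0, 1, 2, 2, 2, 3, 3, 3, 3, 3, 3, 3
  row 4: 0, 1, 2, 3, 3, 4, 4, 4, 4, 4, 4, 4
  row 5: 0, 1, 2, 3, 3, 4, 4, 4, 4, 4, 4, 5
  row 6: 0, 1, 2, 3, 3, 4, 4, 5, 5, 5, 5, 6
  row 7: 0, 1, 2, 3, 3, 4, 4, 5, 5, 6, 6, 7
  row 8: 1, 2, 3, 4, 4, 5, 5, 6, 6, 7, 7, 8
  row 9: 1, 2, 3, 4, 4, 5, 6, 7, 7, 8, 8, 9
  row 10: 1, 2, 3, 4, 4, 5, 6, 7, 8, 9, 9, 10
  row 11: 1, 2, 3, 4, 5, 6, 7, 8, 9, 10, 10, 11
  row 12: 1, 2, 3, 4, 5, 6, 7, 8, 9, 10, 11, 12

so w = (3, 2, 6, 4, 12, 8, 10, 1, 7, 9, 5, 11).

|D(w)|=23, |Ess(w)|=8:

[(1, 2, 0), (3, 5, 2), (5, 11, 4), (7, 1, 0), (7, 5, 3), (7, 7, 4), (7, 9, 5), (10, 5, 4)]


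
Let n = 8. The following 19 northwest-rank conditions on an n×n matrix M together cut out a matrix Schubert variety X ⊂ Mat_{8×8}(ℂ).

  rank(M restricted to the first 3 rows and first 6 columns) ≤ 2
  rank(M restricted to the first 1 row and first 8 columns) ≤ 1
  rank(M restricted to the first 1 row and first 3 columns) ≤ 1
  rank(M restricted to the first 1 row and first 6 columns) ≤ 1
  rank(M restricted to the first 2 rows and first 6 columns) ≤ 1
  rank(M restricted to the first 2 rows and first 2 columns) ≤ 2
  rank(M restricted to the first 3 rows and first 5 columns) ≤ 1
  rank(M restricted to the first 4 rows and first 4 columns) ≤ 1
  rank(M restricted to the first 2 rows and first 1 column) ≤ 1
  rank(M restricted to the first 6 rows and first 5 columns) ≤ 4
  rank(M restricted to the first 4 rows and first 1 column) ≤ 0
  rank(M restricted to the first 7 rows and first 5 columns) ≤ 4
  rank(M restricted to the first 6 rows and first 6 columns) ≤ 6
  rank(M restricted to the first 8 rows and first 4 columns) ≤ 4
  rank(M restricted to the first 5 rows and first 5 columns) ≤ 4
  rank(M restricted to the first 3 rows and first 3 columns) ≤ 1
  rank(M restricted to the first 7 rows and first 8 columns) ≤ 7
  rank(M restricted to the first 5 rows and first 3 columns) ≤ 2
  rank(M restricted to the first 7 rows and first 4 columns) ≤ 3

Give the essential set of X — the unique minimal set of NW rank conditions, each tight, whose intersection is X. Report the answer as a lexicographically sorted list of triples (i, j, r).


Recovering R(i,j) via the rank-extension bound from the 19 conditions:

  R[1]: 0, 1, 1, 1, 1, 1, 1, 1
  R[2]: 0, 1, 1, 1, 1, 1, 2, 2
  R[3]: 0, 1, 1, 1, 1, 2, 3, 3
  R[4]: 0, 1, 1, 1, 2, 3, 4, 4
  R[5]: 1, 2, 2, 2, 3, 4, 5, 5
  R[6]: 1, 2, 3, 3, 4, 5, 6, 6
  R[7]: 1, 2, 3, 3, 4, 5, 6, 7
  R[8]: 1, 2, 3, 4, 5, 6, 7, 8

reading off 1-entries of Δ²R: w = (2, 7, 6, 5, 1, 3, 8, 4).

Rothe diagram D(w) (14 cells), 5 SE-corners (essential conditions):

[(2, 6, 1), (3, 5, 1), (4, 1, 0), (4, 4, 1), (7, 4, 3)]


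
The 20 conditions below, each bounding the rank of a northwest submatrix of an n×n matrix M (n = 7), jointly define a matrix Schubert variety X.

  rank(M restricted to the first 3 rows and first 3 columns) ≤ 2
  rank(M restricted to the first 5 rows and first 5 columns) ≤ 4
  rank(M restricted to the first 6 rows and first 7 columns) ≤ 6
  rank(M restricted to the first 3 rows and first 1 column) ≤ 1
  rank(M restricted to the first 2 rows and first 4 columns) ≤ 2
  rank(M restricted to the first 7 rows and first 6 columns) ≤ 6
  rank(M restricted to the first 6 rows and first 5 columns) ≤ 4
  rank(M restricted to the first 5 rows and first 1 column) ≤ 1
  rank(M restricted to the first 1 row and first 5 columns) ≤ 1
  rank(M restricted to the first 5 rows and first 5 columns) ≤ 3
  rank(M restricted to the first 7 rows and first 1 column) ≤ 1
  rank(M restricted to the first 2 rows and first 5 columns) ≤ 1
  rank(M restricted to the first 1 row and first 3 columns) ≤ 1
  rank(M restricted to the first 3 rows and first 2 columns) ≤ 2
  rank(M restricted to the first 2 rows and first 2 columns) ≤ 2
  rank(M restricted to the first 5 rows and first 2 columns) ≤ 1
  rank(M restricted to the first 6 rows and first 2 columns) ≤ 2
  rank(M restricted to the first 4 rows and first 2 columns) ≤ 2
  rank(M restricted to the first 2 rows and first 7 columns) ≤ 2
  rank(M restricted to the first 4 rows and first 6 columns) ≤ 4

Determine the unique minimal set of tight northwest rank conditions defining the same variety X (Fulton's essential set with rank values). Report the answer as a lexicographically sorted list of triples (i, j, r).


The tightest implied rank at each (i,j), from the 20 conditions:

  i=1: 1  1  1  1  1  1  1
  i=2: 1  1  1  1  1  2  2
  i=3: 1  1  2  2  2  3  3
  i=4: 1  1  2  3  3  4  4
  i=5: 1  1  2  3  3  4  5
  i=6: 1  2  3  4  4  5  6
  i=7: 1  2  3  4  5  6  7

second differences of R give the permutation w = (1, 6, 3, 4, 7, 2, 5).

|D(w)|=8, |Ess(w)|=3:

[(2, 5, 1), (5, 2, 1), (5, 5, 3)]


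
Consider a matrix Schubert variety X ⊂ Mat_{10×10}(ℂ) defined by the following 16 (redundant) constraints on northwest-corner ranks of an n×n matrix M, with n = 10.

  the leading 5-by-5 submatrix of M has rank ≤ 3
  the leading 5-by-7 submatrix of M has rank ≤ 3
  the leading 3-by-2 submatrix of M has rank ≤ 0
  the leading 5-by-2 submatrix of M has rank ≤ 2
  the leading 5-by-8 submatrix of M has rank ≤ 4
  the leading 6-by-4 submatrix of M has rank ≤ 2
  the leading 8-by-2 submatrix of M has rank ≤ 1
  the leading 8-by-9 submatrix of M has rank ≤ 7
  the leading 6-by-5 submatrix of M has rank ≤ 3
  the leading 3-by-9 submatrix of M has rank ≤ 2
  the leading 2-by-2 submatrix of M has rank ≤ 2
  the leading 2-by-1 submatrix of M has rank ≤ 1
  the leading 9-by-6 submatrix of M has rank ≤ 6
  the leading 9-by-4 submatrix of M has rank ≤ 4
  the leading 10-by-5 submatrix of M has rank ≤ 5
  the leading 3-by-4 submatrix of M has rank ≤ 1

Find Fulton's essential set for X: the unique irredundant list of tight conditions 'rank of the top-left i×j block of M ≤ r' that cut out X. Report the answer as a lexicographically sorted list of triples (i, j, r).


Recovering R(i,j) via the rank-extension bound from the 16 conditions:

  R[1]: 0 | 0 | 1 | 1 | 1 | 1 | 1 | 1 | 1 | 1
  R[2]: 0 | 0 | 1 | 1 | 2 | 2 | 2 | 2 | 2 | 2
  R[3]: 0 | 0 | 1 | 1 | 2 | 2 | 2 | 2 | 2 | 3
  R[4]: 1 | 1 | 2 | 2 | 3 | 3 | 3 | 3 | 3 | 4
  R[5]: 1 | 1 | 2 | 2 | 3 | 3 | 3 | 4 | 4 | 5
  R[6]: 1 | 1 | 2 | 2 | 3 | 4 | 4 | 5 | 5 | 6
  R[7]: 1 | 1 | 2 | 3 | 4 | 5 | 5 | 6 | 6 | 7
  R[8]: 1 | 1 | 2 | 3 | 4 | 5 | 6 | 7 | 7 | 8
  R[9]: 1 | 2 | 3 | 4 | 5 | 6 | 7 | 8 | 8 | 9
  R[10]: 1 | 2 | 3 | 4 | 5 | 6 | 7 | 8 | 9 | 10

reading off 1-entries of Δ²R: w = (3, 5, 10, 1, 8, 6, 4, 7, 2, 9).

ℓ(w)=20; the 6 essential cells (i,j,r):

[(3, 2, 0), (3, 4, 1), (3, 9, 2), (5, 7, 3), (6, 4, 2), (8, 2, 1)]


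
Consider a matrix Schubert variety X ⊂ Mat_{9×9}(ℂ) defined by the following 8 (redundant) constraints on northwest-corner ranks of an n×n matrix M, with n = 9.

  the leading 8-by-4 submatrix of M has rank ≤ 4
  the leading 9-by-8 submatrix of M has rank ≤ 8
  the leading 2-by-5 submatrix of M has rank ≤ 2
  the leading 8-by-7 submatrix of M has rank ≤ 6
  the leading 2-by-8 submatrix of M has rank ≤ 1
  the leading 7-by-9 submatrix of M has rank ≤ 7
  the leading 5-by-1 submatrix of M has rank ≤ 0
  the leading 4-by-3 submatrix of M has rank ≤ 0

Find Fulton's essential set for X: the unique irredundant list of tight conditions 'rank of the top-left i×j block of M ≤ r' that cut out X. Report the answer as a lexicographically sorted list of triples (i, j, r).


The tightest implied rank at each (i,j), from the 8 conditions:

  0, 0, 0, 1, 1, 1, 1, 1, 1
  0, 0, 0, 1, 1, 1, 1, 1, 2
  0, 0, 0, 1, 2, 2, 2, 2, 3
  0, 0, 0, 1, 2, 3, 3, 3, 4
  0, 1, 1, 2, 3, 4, 4, 4, 5
  1, 2, 2, 3, 4, 5, 5, 5, 6
  1, 2, 3, 4, 5, 6, 6, 6, 7
  1, 2, 3, 4, 5, 6, 6, 7, 8
  1, 2, 3, 4, 5, 6, 7, 8, 9

reading off 1-entries of Δ²R: w = (4, 9, 5, 6, 2, 1, 3, 8, 7).

4 SE-corners of the 18-cell Rothe diagram give Ess(w):

[(2, 8, 1), (4, 3, 0), (5, 1, 0), (8, 7, 6)]


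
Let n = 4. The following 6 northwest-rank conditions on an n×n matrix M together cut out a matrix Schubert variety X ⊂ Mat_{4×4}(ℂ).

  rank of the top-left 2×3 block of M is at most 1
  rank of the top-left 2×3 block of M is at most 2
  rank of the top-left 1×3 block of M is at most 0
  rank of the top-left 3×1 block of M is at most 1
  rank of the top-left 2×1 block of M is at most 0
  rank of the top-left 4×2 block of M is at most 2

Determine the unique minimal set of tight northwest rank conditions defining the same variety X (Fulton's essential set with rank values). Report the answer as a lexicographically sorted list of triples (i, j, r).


Propagating the 6 rank bounds to every northwest block:

  R[1]: 0  0  0  1
  R[2]: 0  1  1  2
  R[3]: 1  2  2  3
  R[4]: 1  2  3  4

hence w(1..4) = (4, 2, 1, 3).

D(w) has 4 cells with 2 SE-corners; essential set:

[(1, 3, 0), (2, 1, 0)]


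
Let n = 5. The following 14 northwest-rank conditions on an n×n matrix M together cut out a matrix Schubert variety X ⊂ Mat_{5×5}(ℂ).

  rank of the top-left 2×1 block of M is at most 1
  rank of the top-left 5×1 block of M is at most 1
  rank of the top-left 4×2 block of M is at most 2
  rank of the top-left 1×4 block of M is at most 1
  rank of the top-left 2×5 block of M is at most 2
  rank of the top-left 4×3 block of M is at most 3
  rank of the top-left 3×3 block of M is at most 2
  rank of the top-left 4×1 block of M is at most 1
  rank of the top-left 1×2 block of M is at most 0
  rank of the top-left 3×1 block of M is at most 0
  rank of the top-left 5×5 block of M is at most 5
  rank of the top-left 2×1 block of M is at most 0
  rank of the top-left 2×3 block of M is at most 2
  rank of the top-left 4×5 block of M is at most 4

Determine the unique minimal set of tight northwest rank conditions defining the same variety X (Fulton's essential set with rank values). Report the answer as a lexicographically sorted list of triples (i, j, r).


Rank table r_w(5×5) implied by the 14 constraints:

  i=1: 0 | 0 | 1 | 1 | 1
  i=2: 0 | 1 | 2 | 2 | 2
  i=3: 0 | 1 | 2 | 3 | 3
  i=4: 1 | 2 | 3 | 4 | 4
  i=5: 1 | 2 | 3 | 4 | 5

giving w = (3, 2, 4, 1, 5) via Δ²R.

D(w) has 4 cells with 2 SE-corners; essential set:

[(1, 2, 0), (3, 1, 0)]


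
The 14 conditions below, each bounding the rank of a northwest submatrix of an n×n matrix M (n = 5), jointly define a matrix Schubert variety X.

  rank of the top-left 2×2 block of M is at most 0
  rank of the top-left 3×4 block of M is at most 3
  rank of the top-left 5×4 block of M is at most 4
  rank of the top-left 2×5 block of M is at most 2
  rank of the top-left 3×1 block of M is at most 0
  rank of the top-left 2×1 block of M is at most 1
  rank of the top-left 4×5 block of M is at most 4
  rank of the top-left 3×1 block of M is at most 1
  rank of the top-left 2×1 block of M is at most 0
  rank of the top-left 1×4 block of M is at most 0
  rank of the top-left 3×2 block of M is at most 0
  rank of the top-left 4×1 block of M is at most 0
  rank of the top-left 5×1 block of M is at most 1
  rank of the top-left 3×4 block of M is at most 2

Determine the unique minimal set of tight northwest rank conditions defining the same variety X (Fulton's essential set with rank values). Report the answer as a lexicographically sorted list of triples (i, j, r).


Rank table r_w(5×5) implied by the 14 constraints:

  row 1: 0 0 0 0 1
  row 2: 0 0 1 1 2
  row 3: 0 0 1 2 3
  row 4: 0 1 2 3 4
  row 5: 1 2 3 4 5

second differences of R give the permutation w = (5, 3, 4, 2, 1).

3 SE-corners of the 9-cell Rothe diagram give Ess(w):

[(1, 4, 0), (3, 2, 0), (4, 1, 0)]


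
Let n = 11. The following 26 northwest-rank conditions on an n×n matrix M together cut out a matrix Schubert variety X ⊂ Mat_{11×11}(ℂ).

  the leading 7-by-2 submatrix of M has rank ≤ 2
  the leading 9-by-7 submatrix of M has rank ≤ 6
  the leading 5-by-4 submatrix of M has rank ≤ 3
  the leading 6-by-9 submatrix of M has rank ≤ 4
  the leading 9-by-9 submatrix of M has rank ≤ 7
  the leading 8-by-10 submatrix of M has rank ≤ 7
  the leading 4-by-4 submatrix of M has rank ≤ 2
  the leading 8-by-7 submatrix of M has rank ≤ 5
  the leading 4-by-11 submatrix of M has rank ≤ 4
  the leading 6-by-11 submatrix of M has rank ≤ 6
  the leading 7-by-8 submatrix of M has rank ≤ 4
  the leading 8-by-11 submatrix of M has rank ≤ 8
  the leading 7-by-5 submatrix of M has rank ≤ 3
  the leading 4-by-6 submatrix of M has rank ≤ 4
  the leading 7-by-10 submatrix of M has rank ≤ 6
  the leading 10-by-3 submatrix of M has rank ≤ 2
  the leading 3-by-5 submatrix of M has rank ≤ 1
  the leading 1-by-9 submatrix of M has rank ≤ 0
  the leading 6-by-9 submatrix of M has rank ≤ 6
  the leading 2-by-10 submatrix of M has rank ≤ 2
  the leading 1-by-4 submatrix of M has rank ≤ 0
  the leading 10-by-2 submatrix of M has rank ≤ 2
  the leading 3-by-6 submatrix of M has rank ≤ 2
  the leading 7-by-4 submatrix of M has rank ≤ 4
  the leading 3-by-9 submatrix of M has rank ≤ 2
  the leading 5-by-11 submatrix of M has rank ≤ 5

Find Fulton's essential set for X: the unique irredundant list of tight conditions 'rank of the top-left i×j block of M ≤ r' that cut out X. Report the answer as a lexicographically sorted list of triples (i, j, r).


Computing R[i][j] = min implied NW-rank bound (n=11, 26 conditions):

  row 1: 0  0  0  0  0  0  0  0  0  1  1
  row 2: 1  1  1  1  1  1  1  1  1  2  2
  row 3: 1  1  1  1  1  2  2  2  2  3  3
  row 4: 1  2  2  2  2  3  3  3  3  4  4
  row 5: 1  2  2  3  3  4  4  4  4  5  5
  row 6: 1  2  2  3  3  4  4  4  4  5  6
  row 7: 1  2  2  3  3  4  4  4  5  6  7
  row 8: 1  2  2  3  4  5  5  5  6  7  8
  row 9: 1  2  2  3  4  5  6  6  7  8  9
  row 10: 1  2  2  3  4  5  6  7  8  9  10
  row 11: 1  2  3  4  5  6  7  8  9  10  11

giving w = (10, 1, 6, 2, 4, 11, 9, 5, 7, 8, 3) via Δ²R.

|D(w)|=26, |Ess(w)|=6:

[(1, 9, 0), (3, 5, 1), (6, 9, 4), (7, 5, 3), (7, 8, 4), (10, 3, 2)]


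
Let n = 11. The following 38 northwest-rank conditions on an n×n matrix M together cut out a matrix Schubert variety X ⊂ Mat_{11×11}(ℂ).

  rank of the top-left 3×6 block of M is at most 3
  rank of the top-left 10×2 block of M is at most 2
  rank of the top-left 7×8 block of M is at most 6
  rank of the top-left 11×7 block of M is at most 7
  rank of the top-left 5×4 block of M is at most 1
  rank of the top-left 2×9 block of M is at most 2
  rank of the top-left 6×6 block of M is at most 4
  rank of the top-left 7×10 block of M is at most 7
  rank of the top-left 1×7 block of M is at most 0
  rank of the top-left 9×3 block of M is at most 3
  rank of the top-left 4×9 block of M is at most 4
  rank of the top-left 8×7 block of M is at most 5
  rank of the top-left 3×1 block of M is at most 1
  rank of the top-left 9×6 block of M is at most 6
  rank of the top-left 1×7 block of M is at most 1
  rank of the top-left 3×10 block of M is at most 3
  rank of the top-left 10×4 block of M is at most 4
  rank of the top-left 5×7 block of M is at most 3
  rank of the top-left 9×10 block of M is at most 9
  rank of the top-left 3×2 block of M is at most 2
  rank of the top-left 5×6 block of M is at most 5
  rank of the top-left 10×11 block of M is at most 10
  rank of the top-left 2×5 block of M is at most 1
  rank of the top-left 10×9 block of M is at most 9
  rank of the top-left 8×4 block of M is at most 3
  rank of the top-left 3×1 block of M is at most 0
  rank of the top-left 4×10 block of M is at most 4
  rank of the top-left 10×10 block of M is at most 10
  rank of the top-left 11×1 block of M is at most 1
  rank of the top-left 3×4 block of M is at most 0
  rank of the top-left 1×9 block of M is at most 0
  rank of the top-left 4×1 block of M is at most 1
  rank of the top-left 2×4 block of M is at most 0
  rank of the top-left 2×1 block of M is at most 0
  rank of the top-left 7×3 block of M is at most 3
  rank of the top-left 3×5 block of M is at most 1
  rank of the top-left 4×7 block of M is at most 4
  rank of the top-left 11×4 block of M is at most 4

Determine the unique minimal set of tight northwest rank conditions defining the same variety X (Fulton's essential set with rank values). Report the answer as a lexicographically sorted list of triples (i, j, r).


Reconstructing r_w from the 38 given conditions:

  R[1]: 0 0 0 0 0 0 0 0 0 1 1
  R[2]: 0 0 0 0 1 1 1 1 1 2 2
  R[3]: 0 0 0 0 1 2 2 2 2 3 3
  R[4]: 1 1 1 1 2 3 3 3 3 4 4
  R[5]: 1 1 1 1 2 3 3 4 4 5 5
  R[6]: 1 2 2 2 3 4 4 5 5 6 6
  R[7]: 1 2 3 3 4 5 5 6 6 7 7
  R[8]: 1 2 3 3 4 5 5 6 7 8 8
  R[9]: 1 2 3 4 5 6 6 7 8 9 9
  R[10]: 1 2 3 4 5 6 7 8 9 10 10
  R[11]: 1 2 3 4 5 6 7 8 9 10 11

giving w = (10, 5, 6, 1, 8, 2, 3, 9, 4, 7, 11) via Δ²R.

D(w) has 23 cells with 6 SE-corners; essential set:

[(1, 9, 0), (3, 4, 0), (5, 4, 1), (5, 7, 3), (8, 4, 3), (8, 7, 5)]


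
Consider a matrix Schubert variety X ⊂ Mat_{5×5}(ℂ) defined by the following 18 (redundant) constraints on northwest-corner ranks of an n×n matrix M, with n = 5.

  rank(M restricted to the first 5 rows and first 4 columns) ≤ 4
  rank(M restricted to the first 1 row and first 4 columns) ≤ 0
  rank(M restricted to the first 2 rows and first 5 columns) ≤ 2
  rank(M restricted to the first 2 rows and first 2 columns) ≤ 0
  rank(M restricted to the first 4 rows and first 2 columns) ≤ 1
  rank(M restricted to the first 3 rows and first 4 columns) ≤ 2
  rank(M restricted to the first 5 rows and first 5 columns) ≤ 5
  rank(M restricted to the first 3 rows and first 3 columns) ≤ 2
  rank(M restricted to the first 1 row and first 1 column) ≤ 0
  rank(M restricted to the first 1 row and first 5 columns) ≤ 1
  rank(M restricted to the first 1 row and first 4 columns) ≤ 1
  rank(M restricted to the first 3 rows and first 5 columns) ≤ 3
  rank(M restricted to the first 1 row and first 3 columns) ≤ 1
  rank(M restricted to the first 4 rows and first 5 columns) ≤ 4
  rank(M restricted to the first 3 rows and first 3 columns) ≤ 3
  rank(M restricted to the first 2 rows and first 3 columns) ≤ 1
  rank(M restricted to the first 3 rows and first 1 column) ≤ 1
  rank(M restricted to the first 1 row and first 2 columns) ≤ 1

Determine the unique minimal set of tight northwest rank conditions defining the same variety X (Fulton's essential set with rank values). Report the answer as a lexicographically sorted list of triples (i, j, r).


Rank table r_w(5×5) implied by the 18 constraints:

  i=1: 0 0 0 0 1
  i=2: 0 0 1 1 2
  i=3: 1 1 2 2 3
  i=4: 1 1 2 3 4
  i=5: 1 2 3 4 5

second differences of R give the permutation w = (5, 3, 1, 4, 2).

D(w) has 7 cells with 3 SE-corners; essential set:

[(1, 4, 0), (2, 2, 0), (4, 2, 1)]
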